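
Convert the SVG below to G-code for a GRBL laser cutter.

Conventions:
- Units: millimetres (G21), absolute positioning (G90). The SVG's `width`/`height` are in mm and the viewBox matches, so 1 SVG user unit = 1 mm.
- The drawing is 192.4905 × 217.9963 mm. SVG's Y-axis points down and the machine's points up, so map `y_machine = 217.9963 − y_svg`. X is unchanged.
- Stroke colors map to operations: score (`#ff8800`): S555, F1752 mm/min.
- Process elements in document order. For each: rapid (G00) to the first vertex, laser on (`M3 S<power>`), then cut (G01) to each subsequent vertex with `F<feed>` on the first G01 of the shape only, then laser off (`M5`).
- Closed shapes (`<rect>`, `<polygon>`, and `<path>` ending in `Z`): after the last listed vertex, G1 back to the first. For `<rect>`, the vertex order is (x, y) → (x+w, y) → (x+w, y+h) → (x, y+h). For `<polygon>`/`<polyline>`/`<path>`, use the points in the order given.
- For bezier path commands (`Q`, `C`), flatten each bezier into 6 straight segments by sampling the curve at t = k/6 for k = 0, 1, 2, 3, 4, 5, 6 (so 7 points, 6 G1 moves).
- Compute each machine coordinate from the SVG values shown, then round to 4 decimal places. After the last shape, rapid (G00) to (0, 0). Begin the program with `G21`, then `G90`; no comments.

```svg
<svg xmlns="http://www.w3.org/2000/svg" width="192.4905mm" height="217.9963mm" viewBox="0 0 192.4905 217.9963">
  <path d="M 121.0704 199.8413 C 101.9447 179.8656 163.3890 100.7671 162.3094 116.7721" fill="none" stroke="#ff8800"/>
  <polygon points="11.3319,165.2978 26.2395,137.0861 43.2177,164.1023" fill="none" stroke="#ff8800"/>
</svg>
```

viewBox `0 0 192.4905 217.9963` with mm width/height → 1 unit = 1 mm. Flip: y_m = 217.9963 − y_svg.

**Shape 1** — `<path>` cubic bezier, stroke `#ff8800` → score (S555, F1752). Control points (SVG): P0=(121.0704,199.8413), P1=(101.9447,179.8656), P2=(163.3890,100.7671), P3=(162.3094,116.7721); sampled at t=k/6. Machine vertices: (121.0704,18.1550) → (117.5592,32.3557) → (123.5016,52.1262) → (134.9226,73.1824) → (147.8475,91.2401) → (158.3013,102.0154) → (162.3094,101.2242). Open path.

**Shape 2** — `<polygon>` regular polygon, stroke `#ff8800` → score (S555, F1752). Machine vertices: (11.3319,52.6985) → (26.2395,80.9102) → (43.2177,53.8940) → (11.3319,52.6985). Closed: final G1 returns to the first vertex.

G21
G90
G00 X121.0704 Y18.1550
M3 S555
G01 X117.5592 Y32.3557 F1752
G01 X123.5016 Y52.1262
G01 X134.9226 Y73.1824
G01 X147.8475 Y91.2401
G01 X158.3013 Y102.0154
G01 X162.3094 Y101.2242
M5
G00 X11.3319 Y52.6985
M3 S555
G01 X26.2395 Y80.9102 F1752
G01 X43.2177 Y53.8940
G01 X11.3319 Y52.6985
M5
G00 X0.0000 Y0.0000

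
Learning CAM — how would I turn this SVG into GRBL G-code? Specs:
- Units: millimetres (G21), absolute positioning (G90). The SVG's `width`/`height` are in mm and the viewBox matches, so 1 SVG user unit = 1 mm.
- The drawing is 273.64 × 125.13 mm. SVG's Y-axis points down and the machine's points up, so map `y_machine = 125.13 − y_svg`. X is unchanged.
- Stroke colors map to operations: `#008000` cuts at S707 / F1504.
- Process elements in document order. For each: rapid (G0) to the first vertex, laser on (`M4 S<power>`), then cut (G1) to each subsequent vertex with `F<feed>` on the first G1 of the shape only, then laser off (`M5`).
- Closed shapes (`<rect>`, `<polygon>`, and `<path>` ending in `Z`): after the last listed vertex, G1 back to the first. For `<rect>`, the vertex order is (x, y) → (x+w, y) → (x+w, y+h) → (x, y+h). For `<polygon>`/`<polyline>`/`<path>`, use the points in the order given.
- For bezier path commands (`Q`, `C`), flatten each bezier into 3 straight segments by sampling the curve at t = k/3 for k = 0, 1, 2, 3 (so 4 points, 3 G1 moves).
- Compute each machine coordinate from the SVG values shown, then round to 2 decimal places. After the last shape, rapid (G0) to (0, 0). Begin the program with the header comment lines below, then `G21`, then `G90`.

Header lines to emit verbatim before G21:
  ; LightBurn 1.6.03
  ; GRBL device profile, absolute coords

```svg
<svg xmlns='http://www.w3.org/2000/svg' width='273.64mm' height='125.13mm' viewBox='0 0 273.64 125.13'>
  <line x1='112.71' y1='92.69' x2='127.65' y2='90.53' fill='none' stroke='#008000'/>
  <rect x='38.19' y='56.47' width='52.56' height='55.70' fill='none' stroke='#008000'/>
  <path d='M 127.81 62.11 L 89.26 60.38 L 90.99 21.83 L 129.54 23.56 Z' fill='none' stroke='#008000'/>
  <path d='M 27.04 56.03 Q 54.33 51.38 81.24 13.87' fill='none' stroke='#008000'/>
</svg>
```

viewBox `0 0 273.64 125.13` with mm width/height → 1 unit = 1 mm. Flip: y_m = 125.13 − y_svg.

**Shape 1** — `<line>` line segment, stroke `#008000` → cut (S707, F1504). Machine vertices: (112.71,32.44) → (127.65,34.60). Open path.

**Shape 2** — `<rect>` rectangle, stroke `#008000` → cut (S707, F1504). Machine vertices: (38.19,68.66) → (90.75,68.66) → (90.75,12.96) → (38.19,12.96) → (38.19,68.66). Closed: final G1 returns to the first vertex.

**Shape 3** — `<path>` regular polygon, stroke `#008000` → cut (S707, F1504). Machine vertices: (127.81,63.02) → (89.26,64.75) → (90.99,103.30) → (129.54,101.57) → (127.81,63.02). Closed: final G1 returns to the first vertex.

**Shape 4** — `<path>` quadratic bezier, stroke `#008000` → cut (S707, F1504). Control points (SVG): P0=(27.04,56.03), P1=(54.33,51.38), P2=(81.24,13.87); sampled at t=k/3. Machine vertices: (27.04,69.10) → (45.19,75.85) → (63.26,89.90) → (81.24,111.26). Open path.

; LightBurn 1.6.03
; GRBL device profile, absolute coords
G21
G90
G0 X112.71 Y32.44
M4 S707
G1 X127.65 Y34.60 F1504
M5
G0 X38.19 Y68.66
M4 S707
G1 X90.75 Y68.66 F1504
G1 X90.75 Y12.96
G1 X38.19 Y12.96
G1 X38.19 Y68.66
M5
G0 X127.81 Y63.02
M4 S707
G1 X89.26 Y64.75 F1504
G1 X90.99 Y103.30
G1 X129.54 Y101.57
G1 X127.81 Y63.02
M5
G0 X27.04 Y69.10
M4 S707
G1 X45.19 Y75.85 F1504
G1 X63.26 Y89.90
G1 X81.24 Y111.26
M5
G0 X0.00 Y0.00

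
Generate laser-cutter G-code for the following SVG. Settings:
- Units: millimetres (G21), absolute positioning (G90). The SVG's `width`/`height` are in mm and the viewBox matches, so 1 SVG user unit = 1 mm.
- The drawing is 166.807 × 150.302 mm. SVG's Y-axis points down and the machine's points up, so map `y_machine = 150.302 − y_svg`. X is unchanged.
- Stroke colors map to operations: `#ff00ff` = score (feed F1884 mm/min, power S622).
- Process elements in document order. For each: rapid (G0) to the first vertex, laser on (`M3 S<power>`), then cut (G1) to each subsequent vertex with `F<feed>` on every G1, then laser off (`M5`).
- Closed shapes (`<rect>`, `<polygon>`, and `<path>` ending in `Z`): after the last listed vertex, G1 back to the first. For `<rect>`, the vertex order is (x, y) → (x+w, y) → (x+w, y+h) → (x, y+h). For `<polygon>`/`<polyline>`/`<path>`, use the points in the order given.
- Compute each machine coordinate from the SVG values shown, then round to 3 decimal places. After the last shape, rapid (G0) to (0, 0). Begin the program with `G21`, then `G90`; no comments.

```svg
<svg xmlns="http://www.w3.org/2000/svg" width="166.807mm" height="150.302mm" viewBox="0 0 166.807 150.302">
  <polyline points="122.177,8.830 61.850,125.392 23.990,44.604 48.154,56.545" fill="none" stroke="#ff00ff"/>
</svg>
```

viewBox `0 0 166.807 150.302` with mm width/height → 1 unit = 1 mm. Flip: y_m = 150.302 − y_svg.

**Shape 1** — `<polyline>` open polyline, stroke `#ff00ff` → score (S622, F1884). Machine vertices: (122.177,141.472) → (61.850,24.910) → (23.990,105.698) → (48.154,93.757). Open path.

G21
G90
G0 X122.177 Y141.472
M3 S622
G1 X61.850 Y24.910 F1884
G1 X23.990 Y105.698 F1884
G1 X48.154 Y93.757 F1884
M5
G0 X0.000 Y0.000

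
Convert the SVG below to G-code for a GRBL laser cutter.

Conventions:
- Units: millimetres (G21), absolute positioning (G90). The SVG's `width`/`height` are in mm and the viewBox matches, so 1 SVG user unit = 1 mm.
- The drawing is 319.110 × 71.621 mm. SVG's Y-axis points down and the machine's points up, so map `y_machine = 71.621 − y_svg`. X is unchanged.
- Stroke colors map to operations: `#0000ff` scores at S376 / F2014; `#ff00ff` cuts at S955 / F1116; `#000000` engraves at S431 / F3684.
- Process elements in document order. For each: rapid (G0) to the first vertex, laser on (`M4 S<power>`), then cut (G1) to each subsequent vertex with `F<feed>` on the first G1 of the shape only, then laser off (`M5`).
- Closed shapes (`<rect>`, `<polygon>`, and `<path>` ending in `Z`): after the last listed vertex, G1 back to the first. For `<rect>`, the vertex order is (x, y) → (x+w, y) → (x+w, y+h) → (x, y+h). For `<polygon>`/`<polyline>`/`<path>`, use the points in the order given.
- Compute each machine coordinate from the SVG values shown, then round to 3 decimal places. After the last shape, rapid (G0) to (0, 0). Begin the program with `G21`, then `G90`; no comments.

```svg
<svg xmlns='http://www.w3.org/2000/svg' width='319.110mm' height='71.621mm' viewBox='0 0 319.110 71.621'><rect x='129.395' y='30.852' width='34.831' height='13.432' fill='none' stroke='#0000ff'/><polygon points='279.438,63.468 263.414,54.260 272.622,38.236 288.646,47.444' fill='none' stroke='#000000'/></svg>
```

G21
G90
G0 X129.395 Y40.769
M4 S376
G1 X164.226 Y40.769 F2014
G1 X164.226 Y27.337
G1 X129.395 Y27.337
G1 X129.395 Y40.769
M5
G0 X279.438 Y8.153
M4 S431
G1 X263.414 Y17.361 F3684
G1 X272.622 Y33.385
G1 X288.646 Y24.177
G1 X279.438 Y8.153
M5
G0 X0.000 Y0.000

viewBox `0 0 319.110 71.621` with mm width/height → 1 unit = 1 mm. Flip: y_m = 71.621 − y_svg.

**Shape 1** — `<rect>` rectangle, stroke `#0000ff` → score (S376, F2014). Machine vertices: (129.395,40.769) → (164.226,40.769) → (164.226,27.337) → (129.395,27.337) → (129.395,40.769). Closed: final G1 returns to the first vertex.

**Shape 2** — `<polygon>` regular polygon, stroke `#000000` → engrave (S431, F3684). Machine vertices: (279.438,8.153) → (263.414,17.361) → (272.622,33.385) → (288.646,24.177) → (279.438,8.153). Closed: final G1 returns to the first vertex.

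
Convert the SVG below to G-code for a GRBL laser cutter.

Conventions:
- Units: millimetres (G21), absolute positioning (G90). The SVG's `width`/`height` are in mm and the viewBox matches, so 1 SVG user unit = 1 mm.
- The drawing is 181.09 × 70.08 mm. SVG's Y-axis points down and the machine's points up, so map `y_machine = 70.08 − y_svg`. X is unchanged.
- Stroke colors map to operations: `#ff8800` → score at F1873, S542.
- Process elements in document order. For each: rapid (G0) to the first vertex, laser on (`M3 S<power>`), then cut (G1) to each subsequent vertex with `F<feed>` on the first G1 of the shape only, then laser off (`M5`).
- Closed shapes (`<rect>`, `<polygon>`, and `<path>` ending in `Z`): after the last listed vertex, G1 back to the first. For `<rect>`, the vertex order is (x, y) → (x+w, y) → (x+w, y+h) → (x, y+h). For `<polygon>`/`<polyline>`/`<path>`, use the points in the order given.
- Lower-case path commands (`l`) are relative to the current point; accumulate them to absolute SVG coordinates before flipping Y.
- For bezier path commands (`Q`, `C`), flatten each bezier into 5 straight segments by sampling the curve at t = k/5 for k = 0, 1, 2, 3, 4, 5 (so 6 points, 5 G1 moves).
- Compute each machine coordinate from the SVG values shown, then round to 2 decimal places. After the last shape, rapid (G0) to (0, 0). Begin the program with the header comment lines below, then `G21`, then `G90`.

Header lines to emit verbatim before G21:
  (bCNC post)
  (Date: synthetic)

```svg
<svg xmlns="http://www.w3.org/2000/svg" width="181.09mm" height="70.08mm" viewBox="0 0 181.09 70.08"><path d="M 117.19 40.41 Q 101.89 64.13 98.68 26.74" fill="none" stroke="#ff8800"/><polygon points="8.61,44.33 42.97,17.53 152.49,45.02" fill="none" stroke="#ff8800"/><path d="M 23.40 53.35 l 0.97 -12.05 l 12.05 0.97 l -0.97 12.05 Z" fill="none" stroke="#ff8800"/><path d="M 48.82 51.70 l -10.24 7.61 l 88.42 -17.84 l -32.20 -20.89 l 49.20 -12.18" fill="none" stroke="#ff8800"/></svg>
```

(bCNC post)
(Date: synthetic)
G21
G90
G0 X117.19 Y29.67
M3 S542
G1 X111.55 Y22.63 F1873
G1 X106.88 Y20.47
G1 X103.18 Y23.21
G1 X100.45 Y30.83
G1 X98.68 Y43.34
M5
G0 X8.61 Y25.75
M3 S542
G1 X42.97 Y52.55 F1873
G1 X152.49 Y25.06
G1 X8.61 Y25.75
M5
G0 X23.40 Y16.73
M3 S542
G1 X24.37 Y28.78 F1873
G1 X36.42 Y27.81
G1 X35.45 Y15.76
G1 X23.40 Y16.73
M5
G0 X48.82 Y18.38
M3 S542
G1 X38.58 Y10.77 F1873
G1 X127.00 Y28.61
G1 X94.80 Y49.50
G1 X144.00 Y61.68
M5
G0 X0.00 Y0.00

viewBox `0 0 181.09 70.08` with mm width/height → 1 unit = 1 mm. Flip: y_m = 70.08 − y_svg.

**Shape 1** — `<path>` quadratic bezier, stroke `#ff8800` → score (S542, F1873). Control points (SVG): P0=(117.19,40.41), P1=(101.89,64.13), P2=(98.68,26.74); sampled at t=k/5. Machine vertices: (117.19,29.67) → (111.55,22.63) → (106.88,20.47) → (103.18,23.21) → (100.45,30.83) → (98.68,43.34). Open path.

**Shape 2** — `<polygon>` closed polygon, stroke `#ff8800` → score (S542, F1873). Machine vertices: (8.61,25.75) → (42.97,52.55) → (152.49,25.06) → (8.61,25.75). Closed: final G1 returns to the first vertex.

**Shape 3** — `<path>` regular polygon, stroke `#ff8800` → score (S542, F1873). Machine vertices: (23.40,16.73) → (24.37,28.78) → (36.42,27.81) → (35.45,15.76) → (23.40,16.73). Closed: final G1 returns to the first vertex.

**Shape 4** — `<path>` open polyline, stroke `#ff8800` → score (S542, F1873). Machine vertices: (48.82,18.38) → (38.58,10.77) → (127.00,28.61) → (94.80,49.50) → (144.00,61.68). Open path.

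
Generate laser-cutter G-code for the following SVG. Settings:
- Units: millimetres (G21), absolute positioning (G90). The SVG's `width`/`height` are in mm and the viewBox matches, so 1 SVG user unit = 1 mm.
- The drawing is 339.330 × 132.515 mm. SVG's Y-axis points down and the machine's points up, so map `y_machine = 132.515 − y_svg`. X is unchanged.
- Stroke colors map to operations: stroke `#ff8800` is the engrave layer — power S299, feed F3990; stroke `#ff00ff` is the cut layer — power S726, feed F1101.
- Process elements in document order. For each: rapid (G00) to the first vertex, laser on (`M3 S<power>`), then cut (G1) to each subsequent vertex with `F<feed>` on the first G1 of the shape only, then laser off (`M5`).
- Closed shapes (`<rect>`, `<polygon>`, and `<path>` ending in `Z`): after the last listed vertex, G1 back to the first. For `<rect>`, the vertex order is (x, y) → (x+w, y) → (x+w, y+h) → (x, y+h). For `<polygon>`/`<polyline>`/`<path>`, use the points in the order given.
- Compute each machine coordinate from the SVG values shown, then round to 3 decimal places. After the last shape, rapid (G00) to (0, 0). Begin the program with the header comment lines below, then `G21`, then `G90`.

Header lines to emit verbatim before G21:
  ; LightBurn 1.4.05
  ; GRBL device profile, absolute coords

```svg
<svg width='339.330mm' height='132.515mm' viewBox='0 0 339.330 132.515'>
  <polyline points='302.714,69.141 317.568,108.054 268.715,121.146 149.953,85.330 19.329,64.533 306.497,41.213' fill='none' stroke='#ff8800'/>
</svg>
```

1 u = 1 mm; y_m = 132.515 − y.

[1] `<polyline>` open polyline, #ff8800→engrave S299 F3990: (302.714,63.374) → (317.568,24.461) → (268.715,11.369) → (149.953,47.185) → (19.329,67.982) → (306.497,91.302)

; LightBurn 1.4.05
; GRBL device profile, absolute coords
G21
G90
G00 X302.714 Y63.374
M3 S299
G1 X317.568 Y24.461 F3990
G1 X268.715 Y11.369
G1 X149.953 Y47.185
G1 X19.329 Y67.982
G1 X306.497 Y91.302
M5
G00 X0.000 Y0.000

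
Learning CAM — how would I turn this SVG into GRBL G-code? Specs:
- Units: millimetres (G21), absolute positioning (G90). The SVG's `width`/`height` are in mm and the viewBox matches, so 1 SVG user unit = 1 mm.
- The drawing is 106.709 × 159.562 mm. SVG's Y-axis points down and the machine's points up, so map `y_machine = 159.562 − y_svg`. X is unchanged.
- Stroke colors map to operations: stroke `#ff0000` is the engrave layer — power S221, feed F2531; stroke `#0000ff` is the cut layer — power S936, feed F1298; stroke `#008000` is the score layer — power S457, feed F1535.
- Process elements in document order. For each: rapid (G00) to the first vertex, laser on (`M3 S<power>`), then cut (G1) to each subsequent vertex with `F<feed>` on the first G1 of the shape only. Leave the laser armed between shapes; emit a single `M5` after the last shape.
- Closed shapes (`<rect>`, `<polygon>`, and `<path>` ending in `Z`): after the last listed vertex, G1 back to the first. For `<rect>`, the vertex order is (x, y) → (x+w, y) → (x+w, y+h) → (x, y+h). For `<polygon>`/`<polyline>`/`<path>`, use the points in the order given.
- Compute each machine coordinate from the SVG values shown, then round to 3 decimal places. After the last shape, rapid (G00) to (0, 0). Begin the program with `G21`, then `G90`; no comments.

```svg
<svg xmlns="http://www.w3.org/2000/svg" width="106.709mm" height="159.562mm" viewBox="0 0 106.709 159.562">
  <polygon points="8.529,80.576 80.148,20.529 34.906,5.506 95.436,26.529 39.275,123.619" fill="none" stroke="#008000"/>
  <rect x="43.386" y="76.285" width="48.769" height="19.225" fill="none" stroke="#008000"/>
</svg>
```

G21
G90
G00 X8.529 Y78.986
M3 S457
G1 X80.148 Y139.033 F1535
G1 X34.906 Y154.056
G1 X95.436 Y133.033
G1 X39.275 Y35.943
G1 X8.529 Y78.986
G00 X43.386 Y83.277
M3 S457
G1 X92.155 Y83.277 F1535
G1 X92.155 Y64.052
G1 X43.386 Y64.052
G1 X43.386 Y83.277
M5
G00 X0.000 Y0.000

1 u = 1 mm; y_m = 159.562 − y.

[1] `<polygon>` closed polygon, #008000→score S457 F1535: (8.529,78.986) → (80.148,139.033) → (34.906,154.056) → (95.436,133.033) → (39.275,35.943) → (8.529,78.986) (closed)

[2] `<rect>` rectangle, #008000→score S457 F1535: (43.386,83.277) → (92.155,83.277) → (92.155,64.052) → (43.386,64.052) → (43.386,83.277) (closed)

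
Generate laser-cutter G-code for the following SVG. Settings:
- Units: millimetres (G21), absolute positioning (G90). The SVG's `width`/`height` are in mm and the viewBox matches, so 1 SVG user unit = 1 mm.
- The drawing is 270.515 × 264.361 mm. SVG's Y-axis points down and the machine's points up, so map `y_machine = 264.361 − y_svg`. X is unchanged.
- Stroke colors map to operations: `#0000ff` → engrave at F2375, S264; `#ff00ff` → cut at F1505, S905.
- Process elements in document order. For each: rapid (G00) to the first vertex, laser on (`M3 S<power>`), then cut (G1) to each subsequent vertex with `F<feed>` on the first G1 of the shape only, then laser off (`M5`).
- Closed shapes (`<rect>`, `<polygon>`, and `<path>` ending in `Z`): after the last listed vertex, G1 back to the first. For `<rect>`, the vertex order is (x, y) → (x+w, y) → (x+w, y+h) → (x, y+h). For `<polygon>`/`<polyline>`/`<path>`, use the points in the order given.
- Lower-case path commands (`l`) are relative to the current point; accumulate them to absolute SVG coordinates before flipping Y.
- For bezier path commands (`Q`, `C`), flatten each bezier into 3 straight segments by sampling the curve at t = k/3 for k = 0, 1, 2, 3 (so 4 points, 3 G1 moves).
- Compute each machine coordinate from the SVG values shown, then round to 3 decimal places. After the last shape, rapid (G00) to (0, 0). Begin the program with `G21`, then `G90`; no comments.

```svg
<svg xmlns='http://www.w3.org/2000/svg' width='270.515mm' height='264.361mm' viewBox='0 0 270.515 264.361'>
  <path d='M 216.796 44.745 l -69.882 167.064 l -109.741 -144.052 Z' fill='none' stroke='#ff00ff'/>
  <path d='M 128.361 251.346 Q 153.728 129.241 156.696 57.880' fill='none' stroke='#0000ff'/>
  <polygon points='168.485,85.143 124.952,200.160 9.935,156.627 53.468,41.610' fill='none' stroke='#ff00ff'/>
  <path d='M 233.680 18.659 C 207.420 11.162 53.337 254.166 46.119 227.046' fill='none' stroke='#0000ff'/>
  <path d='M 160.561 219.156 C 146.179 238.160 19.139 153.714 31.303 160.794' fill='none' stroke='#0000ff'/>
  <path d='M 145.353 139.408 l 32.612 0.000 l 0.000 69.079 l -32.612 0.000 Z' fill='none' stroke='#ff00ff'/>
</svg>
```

G21
G90
G00 X216.796 Y219.616
M3 S905
G1 X146.914 Y52.552 F1505
G1 X37.173 Y196.604
G1 X216.796 Y219.616
M5
G00 X128.361 Y13.015
M3 S264
G1 X142.784 Y88.780 F2375
G1 X152.229 Y153.269
G1 X156.696 Y206.481
M5
G00 X168.485 Y179.218
M3 S905
G1 X124.952 Y64.201 F1505
G1 X9.935 Y107.734
G1 X53.468 Y222.751
G1 X168.485 Y179.218
M5
G00 X233.680 Y245.702
M3 S264
G1 X174.986 Y188.981 F2375
G1 X92.118 Y80.954
G1 X46.119 Y37.315
M5
G00 X160.561 Y45.205
M3 S264
G1 X117.955 Y53.463 F2375
G1 X56.212 Y87.360
G1 X31.303 Y103.567
M5
G00 X145.353 Y124.953
M3 S905
G1 X177.965 Y124.953 F1505
G1 X177.965 Y55.874
G1 X145.353 Y55.874
G1 X145.353 Y124.953
M5
G00 X0.000 Y0.000

1 u = 1 mm; y_m = 264.361 − y.

[1] `<path>` regular polygon, #ff00ff→cut S905 F1505: (216.796,219.616) → (146.914,52.552) → (37.173,196.604) → (216.796,219.616) (closed)

[2] `<path>` quadratic bezier, #0000ff→engrave S264 F2375: (128.361,13.015) → (142.784,88.780) → (152.229,153.269) → (156.696,206.481)

[3] `<polygon>` regular polygon, #ff00ff→cut S905 F1505: (168.485,179.218) → (124.952,64.201) → (9.935,107.734) → (53.468,222.751) → (168.485,179.218) (closed)

[4] `<path>` cubic bezier, #0000ff→engrave S264 F2375: (233.680,245.702) → (174.986,188.981) → (92.118,80.954) → (46.119,37.315)

[5] `<path>` cubic bezier, #0000ff→engrave S264 F2375: (160.561,45.205) → (117.955,53.463) → (56.212,87.360) → (31.303,103.567)

[6] `<path>` rectangle, #ff00ff→cut S905 F1505: (145.353,124.953) → (177.965,124.953) → (177.965,55.874) → (145.353,55.874) → (145.353,124.953) (closed)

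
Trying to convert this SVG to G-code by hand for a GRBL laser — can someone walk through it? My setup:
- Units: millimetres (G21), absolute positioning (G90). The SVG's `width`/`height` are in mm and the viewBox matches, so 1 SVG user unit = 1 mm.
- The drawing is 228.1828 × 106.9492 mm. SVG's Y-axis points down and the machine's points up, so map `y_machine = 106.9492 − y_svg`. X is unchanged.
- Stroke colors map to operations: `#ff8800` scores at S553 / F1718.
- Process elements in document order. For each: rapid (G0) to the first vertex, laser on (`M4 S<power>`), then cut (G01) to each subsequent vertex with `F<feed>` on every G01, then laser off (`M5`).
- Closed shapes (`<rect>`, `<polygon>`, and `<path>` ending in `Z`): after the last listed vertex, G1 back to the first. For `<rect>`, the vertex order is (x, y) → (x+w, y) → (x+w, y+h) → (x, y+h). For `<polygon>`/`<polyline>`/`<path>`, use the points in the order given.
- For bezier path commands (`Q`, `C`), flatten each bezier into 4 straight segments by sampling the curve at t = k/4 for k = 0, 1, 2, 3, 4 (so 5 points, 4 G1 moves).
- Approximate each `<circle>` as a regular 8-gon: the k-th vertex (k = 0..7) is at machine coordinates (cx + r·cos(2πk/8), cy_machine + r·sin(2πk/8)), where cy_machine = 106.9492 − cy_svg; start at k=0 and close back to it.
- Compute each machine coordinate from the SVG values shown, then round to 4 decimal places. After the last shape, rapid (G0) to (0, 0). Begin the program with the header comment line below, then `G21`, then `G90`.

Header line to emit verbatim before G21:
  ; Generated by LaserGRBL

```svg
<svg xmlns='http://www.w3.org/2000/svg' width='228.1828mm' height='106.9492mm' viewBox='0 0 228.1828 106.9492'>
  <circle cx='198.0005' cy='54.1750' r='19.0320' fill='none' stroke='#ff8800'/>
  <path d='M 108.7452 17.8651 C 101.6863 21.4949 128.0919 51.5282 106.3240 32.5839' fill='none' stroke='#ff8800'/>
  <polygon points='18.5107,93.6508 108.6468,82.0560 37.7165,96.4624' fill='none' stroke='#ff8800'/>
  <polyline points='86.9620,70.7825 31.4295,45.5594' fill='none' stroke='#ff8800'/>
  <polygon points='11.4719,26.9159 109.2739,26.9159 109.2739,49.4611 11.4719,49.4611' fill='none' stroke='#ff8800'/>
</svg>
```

viewBox `0 0 228.1828 106.9492` with mm width/height → 1 unit = 1 mm. Flip: y_m = 106.9492 − y_svg.

**Shape 1** — `<circle>` circle, stroke `#ff8800` → score (S553, F1718). Machine vertices: (217.0325,52.7742) → (211.4582,66.2319) → (198.0005,71.8062) → (184.5428,66.2319) → (178.9685,52.7742) → (184.5428,39.3165) → (198.0005,33.7422) → (211.4582,39.3165) → (217.0325,52.7742). Closed: final G1 returns to the first vertex.

**Shape 2** — `<path>` cubic bezier, stroke `#ff8800` → score (S553, F1718). Control points (SVG): P0=(108.7452,17.8651), P1=(101.6863,21.4949), P2=(128.0919,51.5282), P3=(106.3240,32.5839); sampled at t=k/4. Machine vertices: (108.7452,89.0841) → (108.4500,82.5889) → (113.0505,73.2594) → (114.8930,68.1625) → (106.3240,74.3653). Open path.

**Shape 3** — `<polygon>` closed polygon, stroke `#ff8800` → score (S553, F1718). Machine vertices: (18.5107,13.2984) → (108.6468,24.8932) → (37.7165,10.4868) → (18.5107,13.2984). Closed: final G1 returns to the first vertex.

**Shape 4** — `<polyline>` line segment, stroke `#ff8800` → score (S553, F1718). Machine vertices: (86.9620,36.1667) → (31.4295,61.3898). Open path.

**Shape 5** — `<polygon>` rectangle, stroke `#ff8800` → score (S553, F1718). Machine vertices: (11.4719,80.0333) → (109.2739,80.0333) → (109.2739,57.4881) → (11.4719,57.4881) → (11.4719,80.0333). Closed: final G1 returns to the first vertex.

; Generated by LaserGRBL
G21
G90
G0 X217.0325 Y52.7742
M4 S553
G01 X211.4582 Y66.2319 F1718
G01 X198.0005 Y71.8062 F1718
G01 X184.5428 Y66.2319 F1718
G01 X178.9685 Y52.7742 F1718
G01 X184.5428 Y39.3165 F1718
G01 X198.0005 Y33.7422 F1718
G01 X211.4582 Y39.3165 F1718
G01 X217.0325 Y52.7742 F1718
M5
G0 X108.7452 Y89.0841
M4 S553
G01 X108.4500 Y82.5889 F1718
G01 X113.0505 Y73.2594 F1718
G01 X114.8930 Y68.1625 F1718
G01 X106.3240 Y74.3653 F1718
M5
G0 X18.5107 Y13.2984
M4 S553
G01 X108.6468 Y24.8932 F1718
G01 X37.7165 Y10.4868 F1718
G01 X18.5107 Y13.2984 F1718
M5
G0 X86.9620 Y36.1667
M4 S553
G01 X31.4295 Y61.3898 F1718
M5
G0 X11.4719 Y80.0333
M4 S553
G01 X109.2739 Y80.0333 F1718
G01 X109.2739 Y57.4881 F1718
G01 X11.4719 Y57.4881 F1718
G01 X11.4719 Y80.0333 F1718
M5
G0 X0.0000 Y0.0000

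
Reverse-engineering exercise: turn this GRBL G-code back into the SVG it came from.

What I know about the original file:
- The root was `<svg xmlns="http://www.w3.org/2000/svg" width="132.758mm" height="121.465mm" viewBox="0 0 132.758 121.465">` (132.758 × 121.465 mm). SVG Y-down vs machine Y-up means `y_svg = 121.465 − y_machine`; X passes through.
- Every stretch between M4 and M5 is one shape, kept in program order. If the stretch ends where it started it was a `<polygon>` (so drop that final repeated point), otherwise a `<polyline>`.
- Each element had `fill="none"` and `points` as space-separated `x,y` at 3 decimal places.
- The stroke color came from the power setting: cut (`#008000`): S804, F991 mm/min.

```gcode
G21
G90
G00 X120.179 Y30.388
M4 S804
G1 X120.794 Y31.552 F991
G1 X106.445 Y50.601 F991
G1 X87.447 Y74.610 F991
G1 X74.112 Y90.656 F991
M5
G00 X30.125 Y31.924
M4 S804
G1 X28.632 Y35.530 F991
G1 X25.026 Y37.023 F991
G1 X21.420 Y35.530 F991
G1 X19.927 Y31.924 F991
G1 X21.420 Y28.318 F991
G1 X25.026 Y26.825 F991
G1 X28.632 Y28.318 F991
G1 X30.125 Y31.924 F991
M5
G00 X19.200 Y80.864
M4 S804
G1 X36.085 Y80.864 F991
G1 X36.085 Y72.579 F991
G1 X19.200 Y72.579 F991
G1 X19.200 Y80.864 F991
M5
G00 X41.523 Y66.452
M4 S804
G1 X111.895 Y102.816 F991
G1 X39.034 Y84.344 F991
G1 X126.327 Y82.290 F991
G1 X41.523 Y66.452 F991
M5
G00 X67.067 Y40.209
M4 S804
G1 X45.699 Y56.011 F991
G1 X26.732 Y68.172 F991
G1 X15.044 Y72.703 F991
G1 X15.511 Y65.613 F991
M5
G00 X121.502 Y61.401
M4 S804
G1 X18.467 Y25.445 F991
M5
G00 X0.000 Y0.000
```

y_svg = 121.465 − y_m. Every run uses S804, so all elements get stroke `#008000` (cut).

[1] open run; points: 120.179,91.077 120.794,89.913 106.445,70.864 87.447,46.855 74.112,30.809

[2] closed run; points: 30.125,89.541 28.632,85.935 25.026,84.442 21.420,85.935 19.927,89.541 21.420,93.147 25.026,94.640 28.632,93.147

[3] closed run; points: 19.200,40.601 36.085,40.601 36.085,48.886 19.200,48.886

[4] closed run; points: 41.523,55.013 111.895,18.649 39.034,37.121 126.327,39.175

[5] open run; points: 67.067,81.256 45.699,65.454 26.732,53.293 15.044,48.762 15.511,55.852

[6] open run; points: 121.502,60.064 18.467,96.020

<svg xmlns="http://www.w3.org/2000/svg" width="132.758mm" height="121.465mm" viewBox="0 0 132.758 121.465">
  <polyline points="120.179,91.077 120.794,89.913 106.445,70.864 87.447,46.855 74.112,30.809" fill="none" stroke="#008000"/>
  <polygon points="30.125,89.541 28.632,85.935 25.026,84.442 21.420,85.935 19.927,89.541 21.420,93.147 25.026,94.640 28.632,93.147" fill="none" stroke="#008000"/>
  <polygon points="19.200,40.601 36.085,40.601 36.085,48.886 19.200,48.886" fill="none" stroke="#008000"/>
  <polygon points="41.523,55.013 111.895,18.649 39.034,37.121 126.327,39.175" fill="none" stroke="#008000"/>
  <polyline points="67.067,81.256 45.699,65.454 26.732,53.293 15.044,48.762 15.511,55.852" fill="none" stroke="#008000"/>
  <polyline points="121.502,60.064 18.467,96.020" fill="none" stroke="#008000"/>
</svg>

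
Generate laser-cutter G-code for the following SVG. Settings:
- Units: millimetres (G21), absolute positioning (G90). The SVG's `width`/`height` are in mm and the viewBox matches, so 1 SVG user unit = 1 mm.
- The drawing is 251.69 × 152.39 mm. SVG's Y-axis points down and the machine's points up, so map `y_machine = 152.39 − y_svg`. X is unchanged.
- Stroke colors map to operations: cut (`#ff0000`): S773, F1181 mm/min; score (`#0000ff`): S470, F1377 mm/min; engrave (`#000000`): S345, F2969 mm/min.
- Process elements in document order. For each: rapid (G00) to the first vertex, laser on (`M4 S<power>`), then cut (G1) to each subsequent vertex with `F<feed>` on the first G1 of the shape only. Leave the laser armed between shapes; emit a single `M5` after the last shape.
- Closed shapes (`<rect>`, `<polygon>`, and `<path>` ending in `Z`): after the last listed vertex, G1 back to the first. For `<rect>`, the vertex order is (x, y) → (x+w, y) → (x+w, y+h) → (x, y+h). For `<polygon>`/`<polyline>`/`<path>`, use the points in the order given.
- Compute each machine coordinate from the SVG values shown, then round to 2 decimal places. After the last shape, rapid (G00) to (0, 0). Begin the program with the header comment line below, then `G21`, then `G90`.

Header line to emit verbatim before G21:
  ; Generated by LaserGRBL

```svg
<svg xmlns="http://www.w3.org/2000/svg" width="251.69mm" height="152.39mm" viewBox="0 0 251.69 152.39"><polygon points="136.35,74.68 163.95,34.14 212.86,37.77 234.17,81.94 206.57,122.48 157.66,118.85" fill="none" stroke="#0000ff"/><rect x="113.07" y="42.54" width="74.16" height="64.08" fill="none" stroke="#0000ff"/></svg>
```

Since the viewBox matches the mm dimensions, user units are millimetres directly. The only transform is the Y-flip y_m = 152.39 − y_svg.

Shape 1 is a regular polygon drawn with `<polygon>`. Its stroke #0000ff means score at S470, F1377. After flipping Y the toolpath is (136.35,77.71) → (163.95,118.25) → (212.86,114.62) → (234.17,70.45) → (206.57,29.91) → (157.66,33.54) → (136.35,77.71), returning to the start.

Shape 2 is a rectangle drawn with `<rect>`. Its stroke #0000ff means score at S470, F1377. After flipping Y the toolpath is (113.07,109.85) → (187.23,109.85) → (187.23,45.77) → (113.07,45.77) → (113.07,109.85), returning to the start.

; Generated by LaserGRBL
G21
G90
G00 X136.35 Y77.71
M4 S470
G1 X163.95 Y118.25 F1377
G1 X212.86 Y114.62
G1 X234.17 Y70.45
G1 X206.57 Y29.91
G1 X157.66 Y33.54
G1 X136.35 Y77.71
G00 X113.07 Y109.85
M4 S470
G1 X187.23 Y109.85 F1377
G1 X187.23 Y45.77
G1 X113.07 Y45.77
G1 X113.07 Y109.85
M5
G00 X0.00 Y0.00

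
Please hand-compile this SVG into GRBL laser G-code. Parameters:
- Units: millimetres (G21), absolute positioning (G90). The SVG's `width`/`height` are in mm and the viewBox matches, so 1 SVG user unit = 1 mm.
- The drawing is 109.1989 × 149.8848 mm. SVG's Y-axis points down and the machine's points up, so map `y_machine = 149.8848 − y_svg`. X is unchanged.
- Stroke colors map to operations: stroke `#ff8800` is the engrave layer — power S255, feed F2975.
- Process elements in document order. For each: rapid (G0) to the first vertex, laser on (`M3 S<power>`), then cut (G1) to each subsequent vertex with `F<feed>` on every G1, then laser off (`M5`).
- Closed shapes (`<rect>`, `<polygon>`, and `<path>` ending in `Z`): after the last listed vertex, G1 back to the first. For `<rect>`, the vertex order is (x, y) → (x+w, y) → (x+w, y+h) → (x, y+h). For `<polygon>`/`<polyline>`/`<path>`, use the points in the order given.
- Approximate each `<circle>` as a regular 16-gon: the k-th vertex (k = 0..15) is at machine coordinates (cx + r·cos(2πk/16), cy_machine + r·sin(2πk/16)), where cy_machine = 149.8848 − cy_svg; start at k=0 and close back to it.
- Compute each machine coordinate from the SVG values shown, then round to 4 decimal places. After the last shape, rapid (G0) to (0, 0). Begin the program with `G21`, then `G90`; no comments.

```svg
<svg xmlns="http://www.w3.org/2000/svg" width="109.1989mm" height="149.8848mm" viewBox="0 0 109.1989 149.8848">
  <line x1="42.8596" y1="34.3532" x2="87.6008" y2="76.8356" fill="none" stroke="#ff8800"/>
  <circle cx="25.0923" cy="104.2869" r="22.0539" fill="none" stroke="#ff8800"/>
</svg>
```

1 u = 1 mm; y_m = 149.8848 − y.

[1] `<line>` line segment, #ff8800→engrave S255 F2975: (42.8596,115.5316) → (87.6008,73.0492)

[2] `<circle>` circle, #ff8800→engrave S255 F2975: (47.1462,45.5979) → (45.4674,54.0376) → (40.6868,61.1924) → (33.5320,65.9730) → (25.0923,67.6518) → (16.6526,65.9730) → (9.4978,61.1924) → (4.7172,54.0376) → (3.0384,45.5979) → (4.7172,37.1582) → (9.4978,30.0034) → (16.6526,25.2228) → (25.0923,23.5440) → (33.5320,25.2228) → (40.6868,30.0034) → (45.4674,37.1582) → (47.1462,45.5979) (closed)

G21
G90
G0 X42.8596 Y115.5316
M3 S255
G1 X87.6008 Y73.0492 F2975
M5
G0 X47.1462 Y45.5979
M3 S255
G1 X45.4674 Y54.0376 F2975
G1 X40.6868 Y61.1924 F2975
G1 X33.5320 Y65.9730 F2975
G1 X25.0923 Y67.6518 F2975
G1 X16.6526 Y65.9730 F2975
G1 X9.4978 Y61.1924 F2975
G1 X4.7172 Y54.0376 F2975
G1 X3.0384 Y45.5979 F2975
G1 X4.7172 Y37.1582 F2975
G1 X9.4978 Y30.0034 F2975
G1 X16.6526 Y25.2228 F2975
G1 X25.0923 Y23.5440 F2975
G1 X33.5320 Y25.2228 F2975
G1 X40.6868 Y30.0034 F2975
G1 X45.4674 Y37.1582 F2975
G1 X47.1462 Y45.5979 F2975
M5
G0 X0.0000 Y0.0000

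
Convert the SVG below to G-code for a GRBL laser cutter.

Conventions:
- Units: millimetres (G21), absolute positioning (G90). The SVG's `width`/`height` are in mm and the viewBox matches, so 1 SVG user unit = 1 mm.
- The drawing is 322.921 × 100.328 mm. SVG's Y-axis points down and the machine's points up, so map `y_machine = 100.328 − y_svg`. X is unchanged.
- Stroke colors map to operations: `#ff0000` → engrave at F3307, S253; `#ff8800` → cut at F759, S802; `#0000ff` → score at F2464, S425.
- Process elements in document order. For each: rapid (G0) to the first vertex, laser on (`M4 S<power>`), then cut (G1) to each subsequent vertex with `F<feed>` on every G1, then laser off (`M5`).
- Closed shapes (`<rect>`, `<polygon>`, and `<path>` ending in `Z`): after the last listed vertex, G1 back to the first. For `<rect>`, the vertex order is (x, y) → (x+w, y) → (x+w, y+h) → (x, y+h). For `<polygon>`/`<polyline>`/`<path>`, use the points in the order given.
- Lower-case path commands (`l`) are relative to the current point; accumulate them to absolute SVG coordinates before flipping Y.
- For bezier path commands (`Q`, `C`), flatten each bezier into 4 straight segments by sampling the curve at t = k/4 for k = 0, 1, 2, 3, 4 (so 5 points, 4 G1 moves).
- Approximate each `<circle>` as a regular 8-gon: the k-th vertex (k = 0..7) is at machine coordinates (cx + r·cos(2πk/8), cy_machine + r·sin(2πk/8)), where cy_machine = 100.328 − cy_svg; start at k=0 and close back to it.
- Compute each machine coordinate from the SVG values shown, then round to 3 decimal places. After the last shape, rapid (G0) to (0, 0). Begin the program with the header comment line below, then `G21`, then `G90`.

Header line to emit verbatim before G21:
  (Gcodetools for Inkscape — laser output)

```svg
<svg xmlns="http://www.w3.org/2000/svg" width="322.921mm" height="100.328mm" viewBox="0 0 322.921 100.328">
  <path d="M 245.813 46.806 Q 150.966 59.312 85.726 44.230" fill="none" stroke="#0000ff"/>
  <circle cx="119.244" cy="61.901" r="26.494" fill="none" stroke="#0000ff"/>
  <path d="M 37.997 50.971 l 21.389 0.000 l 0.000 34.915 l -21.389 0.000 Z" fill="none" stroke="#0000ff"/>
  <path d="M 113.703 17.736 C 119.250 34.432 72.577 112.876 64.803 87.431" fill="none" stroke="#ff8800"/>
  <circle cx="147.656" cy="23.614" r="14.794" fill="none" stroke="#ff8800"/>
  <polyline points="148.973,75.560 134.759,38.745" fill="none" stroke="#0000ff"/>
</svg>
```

1 u = 1 mm; y_m = 100.328 − y.

[1] `<path>` quadratic bezier, #0000ff→score S425 F2464: (245.813,53.522) → (200.240,48.993) → (158.368,47.913) → (120.196,50.281) → (85.726,56.098)

[2] `<circle>` circle, #0000ff→score S425 F2464: (145.738,38.427) → (137.978,57.161) → (119.244,64.921) → (100.510,57.161) → (92.750,38.427) → (100.510,19.693) → (119.244,11.933) → (137.978,19.693) → (145.738,38.427) (closed)

[3] `<path>` rectangle, #0000ff→score S425 F2464: (37.997,49.357) → (59.386,49.357) → (59.386,14.442) → (37.997,14.442) → (37.997,49.357) (closed)

[4] `<path>` cubic bezier, #ff8800→cut S802 F759: (113.703,82.592) → (109.496,61.080) → (94.248,31.942) → (76.503,10.704) → (64.803,12.897)

[5] `<circle>` circle, #ff8800→cut S802 F759: (162.450,76.714) → (158.117,87.175) → (147.656,91.508) → (137.195,87.175) → (132.862,76.714) → (137.195,66.253) → (147.656,61.920) → (158.117,66.253) → (162.450,76.714) (closed)

[6] `<polyline>` line segment, #0000ff→score S425 F2464: (148.973,24.768) → (134.759,61.583)

(Gcodetools for Inkscape — laser output)
G21
G90
G0 X245.813 Y53.522
M4 S425
G1 X200.240 Y48.993 F2464
G1 X158.368 Y47.913 F2464
G1 X120.196 Y50.281 F2464
G1 X85.726 Y56.098 F2464
M5
G0 X145.738 Y38.427
M4 S425
G1 X137.978 Y57.161 F2464
G1 X119.244 Y64.921 F2464
G1 X100.510 Y57.161 F2464
G1 X92.750 Y38.427 F2464
G1 X100.510 Y19.693 F2464
G1 X119.244 Y11.933 F2464
G1 X137.978 Y19.693 F2464
G1 X145.738 Y38.427 F2464
M5
G0 X37.997 Y49.357
M4 S425
G1 X59.386 Y49.357 F2464
G1 X59.386 Y14.442 F2464
G1 X37.997 Y14.442 F2464
G1 X37.997 Y49.357 F2464
M5
G0 X113.703 Y82.592
M4 S802
G1 X109.496 Y61.080 F759
G1 X94.248 Y31.942 F759
G1 X76.503 Y10.704 F759
G1 X64.803 Y12.897 F759
M5
G0 X162.450 Y76.714
M4 S802
G1 X158.117 Y87.175 F759
G1 X147.656 Y91.508 F759
G1 X137.195 Y87.175 F759
G1 X132.862 Y76.714 F759
G1 X137.195 Y66.253 F759
G1 X147.656 Y61.920 F759
G1 X158.117 Y66.253 F759
G1 X162.450 Y76.714 F759
M5
G0 X148.973 Y24.768
M4 S425
G1 X134.759 Y61.583 F2464
M5
G0 X0.000 Y0.000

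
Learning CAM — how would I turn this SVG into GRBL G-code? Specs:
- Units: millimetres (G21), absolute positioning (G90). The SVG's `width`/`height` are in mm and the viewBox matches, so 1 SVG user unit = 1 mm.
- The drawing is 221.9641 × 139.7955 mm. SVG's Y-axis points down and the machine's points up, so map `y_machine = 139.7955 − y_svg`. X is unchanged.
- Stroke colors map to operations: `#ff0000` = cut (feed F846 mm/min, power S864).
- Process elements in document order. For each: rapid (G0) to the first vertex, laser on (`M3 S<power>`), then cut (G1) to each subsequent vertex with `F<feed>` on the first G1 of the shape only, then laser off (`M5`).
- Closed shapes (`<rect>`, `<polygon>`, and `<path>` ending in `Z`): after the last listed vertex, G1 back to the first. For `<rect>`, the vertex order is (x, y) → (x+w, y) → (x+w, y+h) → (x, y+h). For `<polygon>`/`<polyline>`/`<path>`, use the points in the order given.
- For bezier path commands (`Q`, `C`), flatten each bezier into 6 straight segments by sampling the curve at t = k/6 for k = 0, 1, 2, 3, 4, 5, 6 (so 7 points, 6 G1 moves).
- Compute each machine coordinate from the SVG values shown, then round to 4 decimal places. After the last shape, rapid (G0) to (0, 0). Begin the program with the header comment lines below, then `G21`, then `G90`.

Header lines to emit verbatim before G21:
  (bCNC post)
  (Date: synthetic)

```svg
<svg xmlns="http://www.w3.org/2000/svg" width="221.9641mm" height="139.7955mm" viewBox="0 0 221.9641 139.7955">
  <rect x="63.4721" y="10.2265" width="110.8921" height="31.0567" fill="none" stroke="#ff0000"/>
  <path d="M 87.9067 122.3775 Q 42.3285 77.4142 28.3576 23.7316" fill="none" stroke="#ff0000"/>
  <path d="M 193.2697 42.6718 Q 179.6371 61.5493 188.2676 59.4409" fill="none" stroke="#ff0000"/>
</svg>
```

1 u = 1 mm; y_m = 139.7955 − y.

[1] `<rect>` rectangle, #ff0000→cut S864 F846: (63.4721,129.5690) → (174.3642,129.5690) → (174.3642,98.5123) → (63.4721,98.5123) → (63.4721,129.5690) (closed)

[2] `<path>` quadratic bezier, #ff0000→cut S864 F846: (87.9067,17.4180) → (73.5919,32.6480) → (61.0332,48.3623) → (50.2303,64.5611) → (41.1835,81.2443) → (33.8925,98.4119) → (28.3576,116.0639)

[3] `<path>` quadratic bezier, #ff0000→cut S864 F846: (193.2697,97.1237) → (189.3439,91.4141) → (186.6550,86.8705) → (185.2029,83.4927) → (184.9876,81.2808) → (186.0092,80.2347) → (188.2676,80.3546)

(bCNC post)
(Date: synthetic)
G21
G90
G0 X63.4721 Y129.5690
M3 S864
G1 X174.3642 Y129.5690 F846
G1 X174.3642 Y98.5123
G1 X63.4721 Y98.5123
G1 X63.4721 Y129.5690
M5
G0 X87.9067 Y17.4180
M3 S864
G1 X73.5919 Y32.6480 F846
G1 X61.0332 Y48.3623
G1 X50.2303 Y64.5611
G1 X41.1835 Y81.2443
G1 X33.8925 Y98.4119
G1 X28.3576 Y116.0639
M5
G0 X193.2697 Y97.1237
M3 S864
G1 X189.3439 Y91.4141 F846
G1 X186.6550 Y86.8705
G1 X185.2029 Y83.4927
G1 X184.9876 Y81.2808
G1 X186.0092 Y80.2347
G1 X188.2676 Y80.3546
M5
G0 X0.0000 Y0.0000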